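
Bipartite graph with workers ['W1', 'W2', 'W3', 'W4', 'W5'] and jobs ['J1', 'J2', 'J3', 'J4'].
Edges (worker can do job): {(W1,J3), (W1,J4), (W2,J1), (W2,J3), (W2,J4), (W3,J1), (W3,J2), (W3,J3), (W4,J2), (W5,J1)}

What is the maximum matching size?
Maximum matching size = 4

Maximum matching: {(W1,J3), (W2,J4), (W3,J2), (W5,J1)}
Size: 4

This assigns 4 workers to 4 distinct jobs.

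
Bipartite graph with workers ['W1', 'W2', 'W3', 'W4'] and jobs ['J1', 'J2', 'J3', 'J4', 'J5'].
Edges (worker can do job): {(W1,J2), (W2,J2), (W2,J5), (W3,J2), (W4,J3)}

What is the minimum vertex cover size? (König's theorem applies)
Minimum vertex cover size = 3

By König's theorem: in bipartite graphs,
min vertex cover = max matching = 3

Maximum matching has size 3, so minimum vertex cover also has size 3.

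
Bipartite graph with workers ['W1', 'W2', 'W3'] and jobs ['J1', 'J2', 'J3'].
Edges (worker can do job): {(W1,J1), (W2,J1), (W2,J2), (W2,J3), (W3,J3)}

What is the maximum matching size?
Maximum matching size = 3

Maximum matching: {(W1,J1), (W2,J2), (W3,J3)}
Size: 3

This assigns 3 workers to 3 distinct jobs.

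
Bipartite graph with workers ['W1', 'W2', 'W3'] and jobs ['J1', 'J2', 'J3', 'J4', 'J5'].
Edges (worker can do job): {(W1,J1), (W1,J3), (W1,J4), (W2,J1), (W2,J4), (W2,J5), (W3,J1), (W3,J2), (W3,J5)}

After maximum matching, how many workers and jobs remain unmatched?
Unmatched: 0 workers, 2 jobs

Maximum matching size: 3
Workers: 3 total, 3 matched, 0 unmatched
Jobs: 5 total, 3 matched, 2 unmatched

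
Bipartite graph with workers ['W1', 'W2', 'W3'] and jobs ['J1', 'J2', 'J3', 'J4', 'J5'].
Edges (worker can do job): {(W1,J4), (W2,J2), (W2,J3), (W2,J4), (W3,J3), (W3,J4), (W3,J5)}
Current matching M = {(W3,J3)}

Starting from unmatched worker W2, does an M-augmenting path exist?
Yes: W2 → J3 → W3 → J5

An M-augmenting path alternates non-matching / matching edges, starting and ending at unmatched vertices.
Path: W2 → J3 → W3 → J5
(J5 is unmatched in M, so the path is augmenting.)
Flipping edges along this path would increase |M| from 1 to 2.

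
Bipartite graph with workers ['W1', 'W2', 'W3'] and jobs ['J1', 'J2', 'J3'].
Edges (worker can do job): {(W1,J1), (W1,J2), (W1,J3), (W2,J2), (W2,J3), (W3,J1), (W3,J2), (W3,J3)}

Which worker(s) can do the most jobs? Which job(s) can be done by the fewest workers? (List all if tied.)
Most versatile: W1, W3 (3 jobs); Least covered: J1 (2 workers)

Worker degrees (jobs they can do): W1:3, W2:2, W3:3
Job degrees (workers who can do it): J1:2, J2:3, J3:3

Maximum worker degree is 3, achieved by: W1, W3
Minimum job degree is 2, achieved by: J1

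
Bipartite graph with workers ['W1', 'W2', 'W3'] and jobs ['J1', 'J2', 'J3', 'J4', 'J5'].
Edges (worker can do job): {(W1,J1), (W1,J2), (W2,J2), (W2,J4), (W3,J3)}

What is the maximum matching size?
Maximum matching size = 3

Maximum matching: {(W1,J1), (W2,J2), (W3,J3)}
Size: 3

This assigns 3 workers to 3 distinct jobs.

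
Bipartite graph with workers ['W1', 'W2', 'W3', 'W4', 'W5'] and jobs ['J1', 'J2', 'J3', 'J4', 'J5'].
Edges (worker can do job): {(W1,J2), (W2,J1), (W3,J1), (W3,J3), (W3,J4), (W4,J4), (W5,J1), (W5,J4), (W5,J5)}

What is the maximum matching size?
Maximum matching size = 5

Maximum matching: {(W1,J2), (W2,J1), (W3,J3), (W4,J4), (W5,J5)}
Size: 5

This assigns 5 workers to 5 distinct jobs.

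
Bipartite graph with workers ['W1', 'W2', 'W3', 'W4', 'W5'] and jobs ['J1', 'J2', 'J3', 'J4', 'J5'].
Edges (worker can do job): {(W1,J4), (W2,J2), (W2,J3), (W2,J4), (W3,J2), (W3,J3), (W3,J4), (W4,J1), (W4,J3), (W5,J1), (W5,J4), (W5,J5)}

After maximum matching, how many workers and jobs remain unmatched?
Unmatched: 0 workers, 0 jobs

Maximum matching size: 5
Workers: 5 total, 5 matched, 0 unmatched
Jobs: 5 total, 5 matched, 0 unmatched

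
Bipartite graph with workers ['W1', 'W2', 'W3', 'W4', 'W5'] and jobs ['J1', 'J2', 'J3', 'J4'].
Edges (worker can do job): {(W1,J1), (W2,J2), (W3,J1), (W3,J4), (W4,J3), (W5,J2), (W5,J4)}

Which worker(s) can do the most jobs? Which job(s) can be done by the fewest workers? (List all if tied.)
Most versatile: W3, W5 (2 jobs); Least covered: J3 (1 workers)

Worker degrees (jobs they can do): W1:1, W2:1, W3:2, W4:1, W5:2
Job degrees (workers who can do it): J1:2, J2:2, J3:1, J4:2

Maximum worker degree is 2, achieved by: W3, W5
Minimum job degree is 1, achieved by: J3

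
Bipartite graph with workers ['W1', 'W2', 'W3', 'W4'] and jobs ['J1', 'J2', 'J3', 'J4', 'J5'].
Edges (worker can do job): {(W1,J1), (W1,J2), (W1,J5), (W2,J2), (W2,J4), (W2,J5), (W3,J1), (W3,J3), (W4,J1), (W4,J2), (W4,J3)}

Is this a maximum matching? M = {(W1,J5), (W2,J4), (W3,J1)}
No, size 3 is not maximum

Proposed matching has size 3.
Maximum matching size for this graph: 4.

This is NOT maximum - can be improved to size 4.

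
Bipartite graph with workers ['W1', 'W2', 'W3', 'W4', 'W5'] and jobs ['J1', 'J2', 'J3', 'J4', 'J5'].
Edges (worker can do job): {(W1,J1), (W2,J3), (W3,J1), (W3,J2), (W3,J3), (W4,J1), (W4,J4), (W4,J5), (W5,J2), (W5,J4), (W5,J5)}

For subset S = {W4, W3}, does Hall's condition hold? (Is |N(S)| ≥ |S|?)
Yes: |N(S)| = 5, |S| = 2

Subset S = {W4, W3}
Neighbors N(S) = {J1, J2, J3, J4, J5}

|N(S)| = 5, |S| = 2
Hall's condition: |N(S)| ≥ |S| is satisfied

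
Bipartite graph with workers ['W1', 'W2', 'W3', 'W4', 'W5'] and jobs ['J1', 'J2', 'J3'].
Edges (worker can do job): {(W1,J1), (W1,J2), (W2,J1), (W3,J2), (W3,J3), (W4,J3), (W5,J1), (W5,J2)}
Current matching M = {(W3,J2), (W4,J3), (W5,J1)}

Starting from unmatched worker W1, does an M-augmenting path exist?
No augmenting path from W1

Alternating search from W1 reaches jobs: {J1, J2, J3}.
Every reachable job is already matched in M, and following those matched edges back to workers exposes no further unvisited jobs.
No M-augmenting path from W1 exists.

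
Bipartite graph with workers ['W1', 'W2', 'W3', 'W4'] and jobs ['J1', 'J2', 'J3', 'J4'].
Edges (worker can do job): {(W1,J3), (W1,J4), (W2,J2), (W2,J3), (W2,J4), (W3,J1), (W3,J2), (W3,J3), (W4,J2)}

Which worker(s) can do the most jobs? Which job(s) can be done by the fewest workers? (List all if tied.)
Most versatile: W2, W3 (3 jobs); Least covered: J1 (1 workers)

Worker degrees (jobs they can do): W1:2, W2:3, W3:3, W4:1
Job degrees (workers who can do it): J1:1, J2:3, J3:3, J4:2

Maximum worker degree is 3, achieved by: W2, W3
Minimum job degree is 1, achieved by: J1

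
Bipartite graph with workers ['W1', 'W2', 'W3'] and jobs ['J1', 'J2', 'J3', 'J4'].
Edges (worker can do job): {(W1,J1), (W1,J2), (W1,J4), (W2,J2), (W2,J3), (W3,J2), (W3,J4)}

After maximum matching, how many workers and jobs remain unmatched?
Unmatched: 0 workers, 1 jobs

Maximum matching size: 3
Workers: 3 total, 3 matched, 0 unmatched
Jobs: 4 total, 3 matched, 1 unmatched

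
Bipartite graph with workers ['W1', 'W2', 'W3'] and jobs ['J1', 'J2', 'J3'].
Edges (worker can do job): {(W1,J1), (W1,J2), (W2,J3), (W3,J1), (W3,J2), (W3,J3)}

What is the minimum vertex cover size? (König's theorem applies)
Minimum vertex cover size = 3

By König's theorem: in bipartite graphs,
min vertex cover = max matching = 3

Maximum matching has size 3, so minimum vertex cover also has size 3.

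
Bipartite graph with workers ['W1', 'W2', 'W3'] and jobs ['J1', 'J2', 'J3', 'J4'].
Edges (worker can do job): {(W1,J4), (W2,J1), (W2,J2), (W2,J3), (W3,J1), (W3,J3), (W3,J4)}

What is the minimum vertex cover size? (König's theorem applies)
Minimum vertex cover size = 3

By König's theorem: in bipartite graphs,
min vertex cover = max matching = 3

Maximum matching has size 3, so minimum vertex cover also has size 3.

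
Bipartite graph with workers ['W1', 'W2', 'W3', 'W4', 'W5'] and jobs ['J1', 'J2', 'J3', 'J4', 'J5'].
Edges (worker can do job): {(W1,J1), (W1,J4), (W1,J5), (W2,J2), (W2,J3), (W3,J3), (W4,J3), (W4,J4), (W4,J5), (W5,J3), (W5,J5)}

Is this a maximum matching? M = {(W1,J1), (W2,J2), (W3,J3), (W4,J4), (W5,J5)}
Yes, size 5 is maximum

Proposed matching has size 5.
Maximum matching size for this graph: 5.

This is a maximum matching.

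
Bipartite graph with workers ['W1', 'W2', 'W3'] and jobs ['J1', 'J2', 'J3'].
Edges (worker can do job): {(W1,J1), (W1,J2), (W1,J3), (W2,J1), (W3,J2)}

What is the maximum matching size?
Maximum matching size = 3

Maximum matching: {(W1,J3), (W2,J1), (W3,J2)}
Size: 3

This assigns 3 workers to 3 distinct jobs.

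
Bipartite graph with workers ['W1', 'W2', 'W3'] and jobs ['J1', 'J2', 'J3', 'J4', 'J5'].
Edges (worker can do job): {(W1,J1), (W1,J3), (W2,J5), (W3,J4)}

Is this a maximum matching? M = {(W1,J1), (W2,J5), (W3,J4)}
Yes, size 3 is maximum

Proposed matching has size 3.
Maximum matching size for this graph: 3.

This is a maximum matching.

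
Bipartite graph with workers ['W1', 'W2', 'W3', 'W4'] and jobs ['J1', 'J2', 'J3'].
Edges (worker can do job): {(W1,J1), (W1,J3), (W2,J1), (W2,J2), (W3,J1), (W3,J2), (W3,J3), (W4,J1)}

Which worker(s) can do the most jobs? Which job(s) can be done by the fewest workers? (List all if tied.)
Most versatile: W3 (3 jobs); Least covered: J2, J3 (2 workers)

Worker degrees (jobs they can do): W1:2, W2:2, W3:3, W4:1
Job degrees (workers who can do it): J1:4, J2:2, J3:2

Maximum worker degree is 3, achieved by: W3
Minimum job degree is 2, achieved by: J2, J3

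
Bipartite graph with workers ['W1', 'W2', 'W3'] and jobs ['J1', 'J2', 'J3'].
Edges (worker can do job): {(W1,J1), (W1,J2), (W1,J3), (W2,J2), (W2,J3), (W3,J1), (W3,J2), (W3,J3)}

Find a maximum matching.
Matching: {(W1,J1), (W2,J2), (W3,J3)}

Maximum matching (size 3):
  W1 → J1
  W2 → J2
  W3 → J3

Each worker is assigned to at most one job, and each job to at most one worker.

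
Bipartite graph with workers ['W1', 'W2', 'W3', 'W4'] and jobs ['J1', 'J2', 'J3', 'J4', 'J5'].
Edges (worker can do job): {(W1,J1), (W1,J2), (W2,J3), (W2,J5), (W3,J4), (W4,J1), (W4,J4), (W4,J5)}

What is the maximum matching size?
Maximum matching size = 4

Maximum matching: {(W1,J1), (W2,J3), (W3,J4), (W4,J5)}
Size: 4

This assigns 4 workers to 4 distinct jobs.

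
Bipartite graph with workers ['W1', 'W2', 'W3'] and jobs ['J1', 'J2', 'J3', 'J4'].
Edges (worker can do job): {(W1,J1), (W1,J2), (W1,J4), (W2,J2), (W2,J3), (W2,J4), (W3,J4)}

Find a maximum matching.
Matching: {(W1,J1), (W2,J3), (W3,J4)}

Maximum matching (size 3):
  W1 → J1
  W2 → J3
  W3 → J4

Each worker is assigned to at most one job, and each job to at most one worker.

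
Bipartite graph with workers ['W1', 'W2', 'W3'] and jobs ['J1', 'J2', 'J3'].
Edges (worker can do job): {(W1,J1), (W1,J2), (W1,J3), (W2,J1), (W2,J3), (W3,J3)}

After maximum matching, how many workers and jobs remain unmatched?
Unmatched: 0 workers, 0 jobs

Maximum matching size: 3
Workers: 3 total, 3 matched, 0 unmatched
Jobs: 3 total, 3 matched, 0 unmatched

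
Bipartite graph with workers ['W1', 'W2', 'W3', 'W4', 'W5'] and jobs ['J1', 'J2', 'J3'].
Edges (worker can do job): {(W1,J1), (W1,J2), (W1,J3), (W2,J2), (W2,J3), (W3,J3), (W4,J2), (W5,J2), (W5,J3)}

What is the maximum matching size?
Maximum matching size = 3

Maximum matching: {(W1,J1), (W3,J3), (W5,J2)}
Size: 3

This assigns 3 workers to 3 distinct jobs.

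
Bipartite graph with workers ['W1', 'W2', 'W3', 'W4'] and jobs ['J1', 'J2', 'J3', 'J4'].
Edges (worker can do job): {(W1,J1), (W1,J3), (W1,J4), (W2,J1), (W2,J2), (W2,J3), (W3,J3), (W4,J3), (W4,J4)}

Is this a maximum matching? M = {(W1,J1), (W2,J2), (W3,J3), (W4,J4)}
Yes, size 4 is maximum

Proposed matching has size 4.
Maximum matching size for this graph: 4.

This is a maximum matching.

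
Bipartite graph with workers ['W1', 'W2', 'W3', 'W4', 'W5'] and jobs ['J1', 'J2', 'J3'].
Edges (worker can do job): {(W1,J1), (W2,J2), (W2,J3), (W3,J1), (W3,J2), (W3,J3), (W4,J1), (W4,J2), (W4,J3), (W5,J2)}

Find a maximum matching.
Matching: {(W3,J3), (W4,J1), (W5,J2)}

Maximum matching (size 3):
  W3 → J3
  W4 → J1
  W5 → J2

Each worker is assigned to at most one job, and each job to at most one worker.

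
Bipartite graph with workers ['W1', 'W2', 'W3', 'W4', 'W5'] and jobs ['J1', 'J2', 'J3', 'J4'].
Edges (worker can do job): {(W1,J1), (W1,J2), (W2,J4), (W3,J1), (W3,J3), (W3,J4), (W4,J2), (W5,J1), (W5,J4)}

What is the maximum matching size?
Maximum matching size = 4

Maximum matching: {(W2,J4), (W3,J3), (W4,J2), (W5,J1)}
Size: 4

This assigns 4 workers to 4 distinct jobs.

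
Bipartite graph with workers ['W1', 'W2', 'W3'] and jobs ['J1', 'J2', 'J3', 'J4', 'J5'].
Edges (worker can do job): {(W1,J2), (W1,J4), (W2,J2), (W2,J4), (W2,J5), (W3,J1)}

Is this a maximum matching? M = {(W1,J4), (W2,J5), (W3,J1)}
Yes, size 3 is maximum

Proposed matching has size 3.
Maximum matching size for this graph: 3.

This is a maximum matching.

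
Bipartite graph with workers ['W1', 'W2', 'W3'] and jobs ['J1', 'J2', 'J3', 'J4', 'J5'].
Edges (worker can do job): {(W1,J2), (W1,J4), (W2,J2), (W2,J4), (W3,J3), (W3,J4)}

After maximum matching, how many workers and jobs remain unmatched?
Unmatched: 0 workers, 2 jobs

Maximum matching size: 3
Workers: 3 total, 3 matched, 0 unmatched
Jobs: 5 total, 3 matched, 2 unmatched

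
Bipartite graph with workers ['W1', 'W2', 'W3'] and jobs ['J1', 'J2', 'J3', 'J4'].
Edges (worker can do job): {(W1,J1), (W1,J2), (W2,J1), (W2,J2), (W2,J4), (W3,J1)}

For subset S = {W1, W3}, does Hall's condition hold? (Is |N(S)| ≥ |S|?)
Yes: |N(S)| = 2, |S| = 2

Subset S = {W1, W3}
Neighbors N(S) = {J1, J2}

|N(S)| = 2, |S| = 2
Hall's condition: |N(S)| ≥ |S| is satisfied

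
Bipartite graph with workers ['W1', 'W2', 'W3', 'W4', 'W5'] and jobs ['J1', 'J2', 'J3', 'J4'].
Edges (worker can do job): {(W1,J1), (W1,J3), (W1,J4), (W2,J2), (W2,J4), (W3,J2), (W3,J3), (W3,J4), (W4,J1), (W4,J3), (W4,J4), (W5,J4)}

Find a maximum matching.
Matching: {(W1,J3), (W3,J2), (W4,J1), (W5,J4)}

Maximum matching (size 4):
  W1 → J3
  W3 → J2
  W4 → J1
  W5 → J4

Each worker is assigned to at most one job, and each job to at most one worker.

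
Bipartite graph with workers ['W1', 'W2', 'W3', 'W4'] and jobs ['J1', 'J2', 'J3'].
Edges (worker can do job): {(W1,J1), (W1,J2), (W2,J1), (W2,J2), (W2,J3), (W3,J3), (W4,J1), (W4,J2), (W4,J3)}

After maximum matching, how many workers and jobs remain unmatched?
Unmatched: 1 workers, 0 jobs

Maximum matching size: 3
Workers: 4 total, 3 matched, 1 unmatched
Jobs: 3 total, 3 matched, 0 unmatched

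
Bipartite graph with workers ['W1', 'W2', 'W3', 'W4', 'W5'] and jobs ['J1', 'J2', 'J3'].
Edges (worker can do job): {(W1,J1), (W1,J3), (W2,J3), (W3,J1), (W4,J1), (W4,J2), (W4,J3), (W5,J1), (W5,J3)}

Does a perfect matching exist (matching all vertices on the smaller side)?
Yes, perfect matching exists (size 3)

Perfect matching: {(W3,J1), (W4,J2), (W5,J3)}
All 3 vertices on the smaller side are matched.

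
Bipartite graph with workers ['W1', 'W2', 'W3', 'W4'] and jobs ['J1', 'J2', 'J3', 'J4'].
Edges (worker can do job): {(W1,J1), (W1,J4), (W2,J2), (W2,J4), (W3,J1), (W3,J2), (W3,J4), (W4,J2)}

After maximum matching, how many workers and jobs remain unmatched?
Unmatched: 1 workers, 1 jobs

Maximum matching size: 3
Workers: 4 total, 3 matched, 1 unmatched
Jobs: 4 total, 3 matched, 1 unmatched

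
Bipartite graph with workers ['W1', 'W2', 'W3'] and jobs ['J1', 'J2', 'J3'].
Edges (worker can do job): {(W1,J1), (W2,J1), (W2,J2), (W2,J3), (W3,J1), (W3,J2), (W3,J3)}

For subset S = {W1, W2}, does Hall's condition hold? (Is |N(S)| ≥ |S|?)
Yes: |N(S)| = 3, |S| = 2

Subset S = {W1, W2}
Neighbors N(S) = {J1, J2, J3}

|N(S)| = 3, |S| = 2
Hall's condition: |N(S)| ≥ |S| is satisfied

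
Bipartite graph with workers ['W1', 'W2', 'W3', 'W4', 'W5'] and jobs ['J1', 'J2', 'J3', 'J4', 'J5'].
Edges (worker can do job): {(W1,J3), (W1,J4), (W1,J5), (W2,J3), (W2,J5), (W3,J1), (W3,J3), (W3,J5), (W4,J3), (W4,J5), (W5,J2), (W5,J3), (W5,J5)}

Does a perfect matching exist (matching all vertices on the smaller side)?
Yes, perfect matching exists (size 5)

Perfect matching: {(W1,J4), (W2,J5), (W3,J1), (W4,J3), (W5,J2)}
All 5 vertices on the smaller side are matched.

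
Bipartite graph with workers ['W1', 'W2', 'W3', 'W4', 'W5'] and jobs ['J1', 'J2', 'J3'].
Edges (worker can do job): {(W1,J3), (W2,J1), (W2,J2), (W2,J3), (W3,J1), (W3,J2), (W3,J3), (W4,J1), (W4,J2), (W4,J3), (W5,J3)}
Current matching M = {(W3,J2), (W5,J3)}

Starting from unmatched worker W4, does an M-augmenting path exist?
Yes: W4 → J2 → W3 → J1

An M-augmenting path alternates non-matching / matching edges, starting and ending at unmatched vertices.
Path: W4 → J2 → W3 → J1
(J1 is unmatched in M, so the path is augmenting.)
Flipping edges along this path would increase |M| from 2 to 3.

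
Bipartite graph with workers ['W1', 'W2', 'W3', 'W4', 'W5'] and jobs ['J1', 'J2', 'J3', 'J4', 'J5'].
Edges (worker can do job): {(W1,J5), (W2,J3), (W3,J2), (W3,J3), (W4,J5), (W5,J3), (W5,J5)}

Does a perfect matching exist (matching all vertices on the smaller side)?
No, maximum matching has size 3 < 5

Maximum matching has size 3, need 5 for perfect matching.
Unmatched workers: ['W4', 'W1']
Unmatched jobs: ['J1', 'J4']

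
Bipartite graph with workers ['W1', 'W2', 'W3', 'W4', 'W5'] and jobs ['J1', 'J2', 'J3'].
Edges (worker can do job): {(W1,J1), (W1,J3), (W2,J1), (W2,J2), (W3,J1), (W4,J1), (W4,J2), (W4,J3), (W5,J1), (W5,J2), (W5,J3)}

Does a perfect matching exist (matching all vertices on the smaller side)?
Yes, perfect matching exists (size 3)

Perfect matching: {(W3,J1), (W4,J3), (W5,J2)}
All 3 vertices on the smaller side are matched.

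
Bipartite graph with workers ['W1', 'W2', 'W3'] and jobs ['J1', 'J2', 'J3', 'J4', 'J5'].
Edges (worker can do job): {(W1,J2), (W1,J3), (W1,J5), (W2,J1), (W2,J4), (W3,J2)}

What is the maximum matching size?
Maximum matching size = 3

Maximum matching: {(W1,J5), (W2,J1), (W3,J2)}
Size: 3

This assigns 3 workers to 3 distinct jobs.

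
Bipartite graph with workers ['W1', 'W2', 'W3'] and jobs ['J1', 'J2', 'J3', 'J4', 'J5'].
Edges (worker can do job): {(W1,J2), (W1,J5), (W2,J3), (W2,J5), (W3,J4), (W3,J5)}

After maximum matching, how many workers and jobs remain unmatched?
Unmatched: 0 workers, 2 jobs

Maximum matching size: 3
Workers: 3 total, 3 matched, 0 unmatched
Jobs: 5 total, 3 matched, 2 unmatched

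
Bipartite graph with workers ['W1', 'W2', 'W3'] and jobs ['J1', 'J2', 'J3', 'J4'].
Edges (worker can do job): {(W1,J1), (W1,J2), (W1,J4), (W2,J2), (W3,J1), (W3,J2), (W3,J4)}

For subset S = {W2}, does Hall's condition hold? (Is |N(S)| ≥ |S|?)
Yes: |N(S)| = 1, |S| = 1

Subset S = {W2}
Neighbors N(S) = {J2}

|N(S)| = 1, |S| = 1
Hall's condition: |N(S)| ≥ |S| is satisfied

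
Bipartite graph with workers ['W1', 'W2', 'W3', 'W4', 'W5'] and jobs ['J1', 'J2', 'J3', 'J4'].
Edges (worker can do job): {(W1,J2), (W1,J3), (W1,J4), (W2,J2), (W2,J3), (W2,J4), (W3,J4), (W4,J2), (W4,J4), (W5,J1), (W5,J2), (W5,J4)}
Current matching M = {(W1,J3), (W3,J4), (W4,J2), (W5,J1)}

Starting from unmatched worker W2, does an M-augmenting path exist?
No augmenting path from W2

Alternating search from W2 reaches jobs: {J2, J3, J4}.
Every reachable job is already matched in M, and following those matched edges back to workers exposes no further unvisited jobs.
No M-augmenting path from W2 exists.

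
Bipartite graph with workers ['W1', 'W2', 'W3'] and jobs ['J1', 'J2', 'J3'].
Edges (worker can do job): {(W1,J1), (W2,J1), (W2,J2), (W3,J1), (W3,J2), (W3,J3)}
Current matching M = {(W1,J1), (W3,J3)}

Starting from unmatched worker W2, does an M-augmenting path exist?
Yes: W2 → J2

An M-augmenting path alternates non-matching / matching edges, starting and ending at unmatched vertices.
Path: W2 → J2
(J2 is unmatched in M, so the path is augmenting.)
Flipping edges along this path would increase |M| from 2 to 3.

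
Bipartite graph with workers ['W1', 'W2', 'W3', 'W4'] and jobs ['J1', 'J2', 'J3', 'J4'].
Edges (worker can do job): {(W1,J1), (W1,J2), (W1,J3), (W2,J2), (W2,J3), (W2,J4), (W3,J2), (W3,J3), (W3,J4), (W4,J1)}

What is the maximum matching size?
Maximum matching size = 4

Maximum matching: {(W1,J3), (W2,J2), (W3,J4), (W4,J1)}
Size: 4

This assigns 4 workers to 4 distinct jobs.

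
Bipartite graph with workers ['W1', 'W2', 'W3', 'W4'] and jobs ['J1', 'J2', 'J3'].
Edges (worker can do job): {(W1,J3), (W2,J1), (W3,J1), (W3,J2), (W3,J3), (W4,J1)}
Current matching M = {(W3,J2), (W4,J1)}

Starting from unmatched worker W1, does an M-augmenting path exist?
Yes: W1 → J3

An M-augmenting path alternates non-matching / matching edges, starting and ending at unmatched vertices.
Path: W1 → J3
(J3 is unmatched in M, so the path is augmenting.)
Flipping edges along this path would increase |M| from 2 to 3.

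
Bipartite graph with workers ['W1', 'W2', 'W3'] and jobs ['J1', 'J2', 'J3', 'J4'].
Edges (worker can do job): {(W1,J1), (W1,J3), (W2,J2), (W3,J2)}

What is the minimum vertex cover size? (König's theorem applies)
Minimum vertex cover size = 2

By König's theorem: in bipartite graphs,
min vertex cover = max matching = 2

Maximum matching has size 2, so minimum vertex cover also has size 2.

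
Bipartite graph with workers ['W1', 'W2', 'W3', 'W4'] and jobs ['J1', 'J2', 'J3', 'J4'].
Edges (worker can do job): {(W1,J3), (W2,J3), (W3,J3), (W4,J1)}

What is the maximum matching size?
Maximum matching size = 2

Maximum matching: {(W3,J3), (W4,J1)}
Size: 2

This assigns 2 workers to 2 distinct jobs.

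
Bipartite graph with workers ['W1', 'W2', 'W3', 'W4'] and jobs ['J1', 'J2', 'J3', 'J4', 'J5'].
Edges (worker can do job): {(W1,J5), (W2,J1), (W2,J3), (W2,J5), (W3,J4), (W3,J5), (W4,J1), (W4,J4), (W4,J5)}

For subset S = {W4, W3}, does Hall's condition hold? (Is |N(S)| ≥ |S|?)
Yes: |N(S)| = 3, |S| = 2

Subset S = {W4, W3}
Neighbors N(S) = {J1, J4, J5}

|N(S)| = 3, |S| = 2
Hall's condition: |N(S)| ≥ |S| is satisfied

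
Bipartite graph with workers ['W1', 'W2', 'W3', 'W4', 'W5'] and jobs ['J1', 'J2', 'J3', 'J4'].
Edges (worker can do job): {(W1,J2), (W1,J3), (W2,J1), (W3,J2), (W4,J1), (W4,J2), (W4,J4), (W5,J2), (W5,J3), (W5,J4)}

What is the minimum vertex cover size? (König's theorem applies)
Minimum vertex cover size = 4

By König's theorem: in bipartite graphs,
min vertex cover = max matching = 4

Maximum matching has size 4, so minimum vertex cover also has size 4.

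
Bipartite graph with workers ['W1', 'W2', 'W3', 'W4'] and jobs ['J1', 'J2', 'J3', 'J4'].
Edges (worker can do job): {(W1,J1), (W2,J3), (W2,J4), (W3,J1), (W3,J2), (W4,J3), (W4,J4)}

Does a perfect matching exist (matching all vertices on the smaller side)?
Yes, perfect matching exists (size 4)

Perfect matching: {(W1,J1), (W2,J3), (W3,J2), (W4,J4)}
All 4 vertices on the smaller side are matched.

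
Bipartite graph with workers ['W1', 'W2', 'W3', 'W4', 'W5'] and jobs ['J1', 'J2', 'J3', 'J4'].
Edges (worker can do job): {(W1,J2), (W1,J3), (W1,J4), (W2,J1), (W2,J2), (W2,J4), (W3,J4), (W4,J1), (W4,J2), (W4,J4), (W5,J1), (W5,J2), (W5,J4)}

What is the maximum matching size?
Maximum matching size = 4

Maximum matching: {(W1,J3), (W3,J4), (W4,J1), (W5,J2)}
Size: 4

This assigns 4 workers to 4 distinct jobs.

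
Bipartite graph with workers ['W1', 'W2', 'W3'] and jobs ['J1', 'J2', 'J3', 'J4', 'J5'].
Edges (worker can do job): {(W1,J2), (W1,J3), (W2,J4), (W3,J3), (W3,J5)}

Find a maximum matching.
Matching: {(W1,J2), (W2,J4), (W3,J5)}

Maximum matching (size 3):
  W1 → J2
  W2 → J4
  W3 → J5

Each worker is assigned to at most one job, and each job to at most one worker.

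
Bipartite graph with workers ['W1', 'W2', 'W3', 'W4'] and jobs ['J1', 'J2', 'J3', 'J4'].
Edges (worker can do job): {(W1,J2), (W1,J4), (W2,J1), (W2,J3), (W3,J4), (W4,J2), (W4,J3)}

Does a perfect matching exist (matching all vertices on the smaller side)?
Yes, perfect matching exists (size 4)

Perfect matching: {(W1,J2), (W2,J1), (W3,J4), (W4,J3)}
All 4 vertices on the smaller side are matched.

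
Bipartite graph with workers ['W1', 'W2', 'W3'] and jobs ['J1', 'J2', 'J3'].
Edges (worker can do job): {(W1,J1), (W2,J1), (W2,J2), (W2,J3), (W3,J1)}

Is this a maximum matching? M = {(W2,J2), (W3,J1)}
Yes, size 2 is maximum

Proposed matching has size 2.
Maximum matching size for this graph: 2.

This is a maximum matching.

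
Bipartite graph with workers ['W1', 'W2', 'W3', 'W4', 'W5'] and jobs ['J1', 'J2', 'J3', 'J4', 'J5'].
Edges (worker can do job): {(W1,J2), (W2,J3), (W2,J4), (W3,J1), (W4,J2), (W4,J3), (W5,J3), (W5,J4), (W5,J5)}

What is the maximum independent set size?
Maximum independent set = 5

By König's theorem:
- Min vertex cover = Max matching = 5
- Max independent set = Total vertices - Min vertex cover
- Max independent set = 10 - 5 = 5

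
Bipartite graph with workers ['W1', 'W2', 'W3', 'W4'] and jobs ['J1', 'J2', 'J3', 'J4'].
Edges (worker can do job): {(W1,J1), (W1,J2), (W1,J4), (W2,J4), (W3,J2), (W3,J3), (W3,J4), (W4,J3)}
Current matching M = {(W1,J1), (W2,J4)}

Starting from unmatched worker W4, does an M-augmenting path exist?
Yes: W4 → J3

An M-augmenting path alternates non-matching / matching edges, starting and ending at unmatched vertices.
Path: W4 → J3
(J3 is unmatched in M, so the path is augmenting.)
Flipping edges along this path would increase |M| from 2 to 3.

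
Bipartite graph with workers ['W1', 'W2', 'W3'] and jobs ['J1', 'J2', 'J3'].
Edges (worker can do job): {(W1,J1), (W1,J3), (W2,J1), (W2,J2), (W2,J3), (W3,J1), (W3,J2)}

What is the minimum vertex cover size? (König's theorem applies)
Minimum vertex cover size = 3

By König's theorem: in bipartite graphs,
min vertex cover = max matching = 3

Maximum matching has size 3, so minimum vertex cover also has size 3.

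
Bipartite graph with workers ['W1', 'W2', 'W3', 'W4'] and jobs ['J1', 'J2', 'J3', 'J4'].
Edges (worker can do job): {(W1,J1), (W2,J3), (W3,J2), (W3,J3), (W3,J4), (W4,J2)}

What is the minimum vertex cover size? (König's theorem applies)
Minimum vertex cover size = 4

By König's theorem: in bipartite graphs,
min vertex cover = max matching = 4

Maximum matching has size 4, so minimum vertex cover also has size 4.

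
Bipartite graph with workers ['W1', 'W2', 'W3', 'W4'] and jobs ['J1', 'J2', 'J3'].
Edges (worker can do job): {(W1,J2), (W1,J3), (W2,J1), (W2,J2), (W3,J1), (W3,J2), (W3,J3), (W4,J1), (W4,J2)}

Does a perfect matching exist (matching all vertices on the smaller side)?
Yes, perfect matching exists (size 3)

Perfect matching: {(W2,J1), (W3,J3), (W4,J2)}
All 3 vertices on the smaller side are matched.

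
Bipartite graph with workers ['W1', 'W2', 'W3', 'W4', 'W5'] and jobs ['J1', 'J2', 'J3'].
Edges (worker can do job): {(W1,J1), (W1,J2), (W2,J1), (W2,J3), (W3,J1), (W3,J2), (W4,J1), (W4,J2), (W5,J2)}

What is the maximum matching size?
Maximum matching size = 3

Maximum matching: {(W2,J3), (W3,J2), (W4,J1)}
Size: 3

This assigns 3 workers to 3 distinct jobs.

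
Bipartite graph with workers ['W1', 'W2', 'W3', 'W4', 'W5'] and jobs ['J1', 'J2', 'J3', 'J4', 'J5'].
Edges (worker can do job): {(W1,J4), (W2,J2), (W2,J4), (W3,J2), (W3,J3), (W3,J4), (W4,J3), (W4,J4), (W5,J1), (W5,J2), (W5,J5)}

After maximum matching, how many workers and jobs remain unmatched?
Unmatched: 1 workers, 1 jobs

Maximum matching size: 4
Workers: 5 total, 4 matched, 1 unmatched
Jobs: 5 total, 4 matched, 1 unmatched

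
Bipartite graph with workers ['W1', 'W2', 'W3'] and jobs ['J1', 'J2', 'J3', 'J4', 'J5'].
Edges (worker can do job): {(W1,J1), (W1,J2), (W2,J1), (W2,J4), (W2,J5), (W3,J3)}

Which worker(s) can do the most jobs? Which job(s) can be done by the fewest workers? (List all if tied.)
Most versatile: W2 (3 jobs); Least covered: J2, J3, J4, J5 (1 workers)

Worker degrees (jobs they can do): W1:2, W2:3, W3:1
Job degrees (workers who can do it): J1:2, J2:1, J3:1, J4:1, J5:1

Maximum worker degree is 3, achieved by: W2
Minimum job degree is 1, achieved by: J2, J3, J4, J5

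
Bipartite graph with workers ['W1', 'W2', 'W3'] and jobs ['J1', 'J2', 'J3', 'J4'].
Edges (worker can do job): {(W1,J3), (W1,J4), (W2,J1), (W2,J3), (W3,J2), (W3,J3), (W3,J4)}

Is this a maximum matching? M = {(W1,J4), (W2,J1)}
No, size 2 is not maximum

Proposed matching has size 2.
Maximum matching size for this graph: 3.

This is NOT maximum - can be improved to size 3.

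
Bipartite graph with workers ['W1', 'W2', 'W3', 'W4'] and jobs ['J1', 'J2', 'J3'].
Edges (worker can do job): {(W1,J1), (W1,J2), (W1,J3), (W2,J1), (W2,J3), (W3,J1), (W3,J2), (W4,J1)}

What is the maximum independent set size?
Maximum independent set = 4

By König's theorem:
- Min vertex cover = Max matching = 3
- Max independent set = Total vertices - Min vertex cover
- Max independent set = 7 - 3 = 4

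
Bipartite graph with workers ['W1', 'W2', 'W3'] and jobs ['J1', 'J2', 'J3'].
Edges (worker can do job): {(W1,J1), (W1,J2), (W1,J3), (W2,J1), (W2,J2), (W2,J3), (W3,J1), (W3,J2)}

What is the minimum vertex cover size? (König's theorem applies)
Minimum vertex cover size = 3

By König's theorem: in bipartite graphs,
min vertex cover = max matching = 3

Maximum matching has size 3, so minimum vertex cover also has size 3.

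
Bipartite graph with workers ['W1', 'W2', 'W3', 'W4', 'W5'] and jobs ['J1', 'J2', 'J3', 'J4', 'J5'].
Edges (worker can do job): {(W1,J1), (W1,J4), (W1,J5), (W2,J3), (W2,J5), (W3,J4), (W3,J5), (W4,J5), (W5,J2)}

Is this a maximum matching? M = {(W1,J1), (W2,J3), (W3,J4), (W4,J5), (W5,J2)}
Yes, size 5 is maximum

Proposed matching has size 5.
Maximum matching size for this graph: 5.

This is a maximum matching.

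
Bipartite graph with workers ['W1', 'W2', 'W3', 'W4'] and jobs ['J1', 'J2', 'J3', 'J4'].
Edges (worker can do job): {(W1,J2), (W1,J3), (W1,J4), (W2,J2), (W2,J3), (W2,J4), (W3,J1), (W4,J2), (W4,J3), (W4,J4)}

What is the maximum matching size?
Maximum matching size = 4

Maximum matching: {(W1,J3), (W2,J2), (W3,J1), (W4,J4)}
Size: 4

This assigns 4 workers to 4 distinct jobs.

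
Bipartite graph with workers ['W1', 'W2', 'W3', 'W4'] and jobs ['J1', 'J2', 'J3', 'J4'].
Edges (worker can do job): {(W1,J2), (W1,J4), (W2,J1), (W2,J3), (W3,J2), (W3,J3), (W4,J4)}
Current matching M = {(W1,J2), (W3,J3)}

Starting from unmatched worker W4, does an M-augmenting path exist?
Yes: W4 → J4

An M-augmenting path alternates non-matching / matching edges, starting and ending at unmatched vertices.
Path: W4 → J4
(J4 is unmatched in M, so the path is augmenting.)
Flipping edges along this path would increase |M| from 2 to 3.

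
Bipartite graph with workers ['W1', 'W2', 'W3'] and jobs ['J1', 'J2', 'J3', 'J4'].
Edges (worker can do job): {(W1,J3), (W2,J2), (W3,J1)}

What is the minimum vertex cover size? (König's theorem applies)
Minimum vertex cover size = 3

By König's theorem: in bipartite graphs,
min vertex cover = max matching = 3

Maximum matching has size 3, so minimum vertex cover also has size 3.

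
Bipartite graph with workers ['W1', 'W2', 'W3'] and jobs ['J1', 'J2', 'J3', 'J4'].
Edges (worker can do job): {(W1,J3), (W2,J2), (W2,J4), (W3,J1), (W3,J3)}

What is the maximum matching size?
Maximum matching size = 3

Maximum matching: {(W1,J3), (W2,J2), (W3,J1)}
Size: 3

This assigns 3 workers to 3 distinct jobs.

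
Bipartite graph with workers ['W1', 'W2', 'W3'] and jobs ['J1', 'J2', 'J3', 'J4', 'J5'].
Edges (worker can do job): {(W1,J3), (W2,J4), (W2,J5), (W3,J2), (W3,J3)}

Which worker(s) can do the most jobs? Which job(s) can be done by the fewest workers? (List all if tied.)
Most versatile: W2, W3 (2 jobs); Least covered: J1 (0 workers)

Worker degrees (jobs they can do): W1:1, W2:2, W3:2
Job degrees (workers who can do it): J1:0, J2:1, J3:2, J4:1, J5:1

Maximum worker degree is 2, achieved by: W2, W3
Minimum job degree is 0, achieved by: J1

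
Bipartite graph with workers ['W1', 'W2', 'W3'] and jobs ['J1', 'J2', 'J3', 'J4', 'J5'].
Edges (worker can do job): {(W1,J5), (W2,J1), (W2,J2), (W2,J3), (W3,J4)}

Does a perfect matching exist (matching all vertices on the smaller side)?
Yes, perfect matching exists (size 3)

Perfect matching: {(W1,J5), (W2,J2), (W3,J4)}
All 3 vertices on the smaller side are matched.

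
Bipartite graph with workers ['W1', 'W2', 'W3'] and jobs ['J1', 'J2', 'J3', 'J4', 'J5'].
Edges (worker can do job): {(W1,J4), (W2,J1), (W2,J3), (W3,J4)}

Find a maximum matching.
Matching: {(W2,J1), (W3,J4)}

Maximum matching (size 2):
  W2 → J1
  W3 → J4

Each worker is assigned to at most one job, and each job to at most one worker.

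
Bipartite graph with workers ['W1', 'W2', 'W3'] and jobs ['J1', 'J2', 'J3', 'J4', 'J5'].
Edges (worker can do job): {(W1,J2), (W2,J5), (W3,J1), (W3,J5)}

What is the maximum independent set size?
Maximum independent set = 5

By König's theorem:
- Min vertex cover = Max matching = 3
- Max independent set = Total vertices - Min vertex cover
- Max independent set = 8 - 3 = 5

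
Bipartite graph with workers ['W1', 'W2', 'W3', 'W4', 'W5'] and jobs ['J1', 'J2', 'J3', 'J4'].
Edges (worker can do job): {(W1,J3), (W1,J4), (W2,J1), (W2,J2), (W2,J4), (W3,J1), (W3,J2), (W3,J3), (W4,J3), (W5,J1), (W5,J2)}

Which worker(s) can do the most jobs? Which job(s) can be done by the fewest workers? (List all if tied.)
Most versatile: W2, W3 (3 jobs); Least covered: J4 (2 workers)

Worker degrees (jobs they can do): W1:2, W2:3, W3:3, W4:1, W5:2
Job degrees (workers who can do it): J1:3, J2:3, J3:3, J4:2

Maximum worker degree is 3, achieved by: W2, W3
Minimum job degree is 2, achieved by: J4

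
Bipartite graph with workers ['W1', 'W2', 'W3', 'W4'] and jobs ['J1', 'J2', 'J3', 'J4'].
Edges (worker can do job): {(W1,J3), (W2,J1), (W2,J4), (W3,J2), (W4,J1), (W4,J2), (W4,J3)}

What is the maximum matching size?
Maximum matching size = 4

Maximum matching: {(W1,J3), (W2,J4), (W3,J2), (W4,J1)}
Size: 4

This assigns 4 workers to 4 distinct jobs.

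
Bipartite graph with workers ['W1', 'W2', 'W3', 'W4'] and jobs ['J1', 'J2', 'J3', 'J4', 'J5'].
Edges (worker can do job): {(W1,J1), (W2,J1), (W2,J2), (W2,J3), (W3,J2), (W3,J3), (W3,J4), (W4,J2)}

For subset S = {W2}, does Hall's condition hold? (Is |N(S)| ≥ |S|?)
Yes: |N(S)| = 3, |S| = 1

Subset S = {W2}
Neighbors N(S) = {J1, J2, J3}

|N(S)| = 3, |S| = 1
Hall's condition: |N(S)| ≥ |S| is satisfied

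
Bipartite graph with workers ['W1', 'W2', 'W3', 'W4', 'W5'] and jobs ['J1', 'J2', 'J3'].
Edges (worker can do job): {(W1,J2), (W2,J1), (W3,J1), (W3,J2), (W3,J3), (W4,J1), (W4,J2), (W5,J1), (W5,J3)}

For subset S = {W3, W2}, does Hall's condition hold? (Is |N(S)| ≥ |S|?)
Yes: |N(S)| = 3, |S| = 2

Subset S = {W3, W2}
Neighbors N(S) = {J1, J2, J3}

|N(S)| = 3, |S| = 2
Hall's condition: |N(S)| ≥ |S| is satisfied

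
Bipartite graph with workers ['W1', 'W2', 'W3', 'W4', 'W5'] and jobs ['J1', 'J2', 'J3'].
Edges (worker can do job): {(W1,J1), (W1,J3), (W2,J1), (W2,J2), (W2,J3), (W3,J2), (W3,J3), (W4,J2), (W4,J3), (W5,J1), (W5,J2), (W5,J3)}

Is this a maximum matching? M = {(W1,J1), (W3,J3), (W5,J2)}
Yes, size 3 is maximum

Proposed matching has size 3.
Maximum matching size for this graph: 3.

This is a maximum matching.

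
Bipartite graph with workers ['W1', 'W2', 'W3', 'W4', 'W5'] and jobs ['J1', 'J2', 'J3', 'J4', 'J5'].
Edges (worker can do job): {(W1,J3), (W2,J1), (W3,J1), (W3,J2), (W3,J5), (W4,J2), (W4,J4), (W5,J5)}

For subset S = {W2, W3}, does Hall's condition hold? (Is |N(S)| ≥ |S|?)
Yes: |N(S)| = 3, |S| = 2

Subset S = {W2, W3}
Neighbors N(S) = {J1, J2, J5}

|N(S)| = 3, |S| = 2
Hall's condition: |N(S)| ≥ |S| is satisfied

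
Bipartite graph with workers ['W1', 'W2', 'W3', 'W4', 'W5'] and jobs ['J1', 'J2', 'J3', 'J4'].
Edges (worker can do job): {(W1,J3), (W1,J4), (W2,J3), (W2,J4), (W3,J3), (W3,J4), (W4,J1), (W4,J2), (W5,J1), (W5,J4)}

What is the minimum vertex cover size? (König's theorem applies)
Minimum vertex cover size = 4

By König's theorem: in bipartite graphs,
min vertex cover = max matching = 4

Maximum matching has size 4, so minimum vertex cover also has size 4.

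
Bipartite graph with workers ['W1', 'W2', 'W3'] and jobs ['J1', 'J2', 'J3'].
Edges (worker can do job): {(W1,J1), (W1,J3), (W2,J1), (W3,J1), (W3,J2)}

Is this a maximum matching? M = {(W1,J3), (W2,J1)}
No, size 2 is not maximum

Proposed matching has size 2.
Maximum matching size for this graph: 3.

This is NOT maximum - can be improved to size 3.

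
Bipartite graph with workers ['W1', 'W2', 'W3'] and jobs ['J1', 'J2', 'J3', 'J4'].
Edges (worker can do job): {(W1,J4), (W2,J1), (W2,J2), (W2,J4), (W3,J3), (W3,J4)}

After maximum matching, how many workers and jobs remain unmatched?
Unmatched: 0 workers, 1 jobs

Maximum matching size: 3
Workers: 3 total, 3 matched, 0 unmatched
Jobs: 4 total, 3 matched, 1 unmatched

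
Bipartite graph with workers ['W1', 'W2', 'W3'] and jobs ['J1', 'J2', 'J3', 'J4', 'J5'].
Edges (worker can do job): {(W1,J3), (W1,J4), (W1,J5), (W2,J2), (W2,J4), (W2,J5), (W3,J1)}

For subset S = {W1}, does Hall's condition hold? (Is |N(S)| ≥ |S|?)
Yes: |N(S)| = 3, |S| = 1

Subset S = {W1}
Neighbors N(S) = {J3, J4, J5}

|N(S)| = 3, |S| = 1
Hall's condition: |N(S)| ≥ |S| is satisfied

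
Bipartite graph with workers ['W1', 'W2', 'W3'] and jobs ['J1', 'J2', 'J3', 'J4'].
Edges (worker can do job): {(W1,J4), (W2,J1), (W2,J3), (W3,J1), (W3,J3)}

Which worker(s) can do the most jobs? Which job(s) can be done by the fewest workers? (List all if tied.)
Most versatile: W2, W3 (2 jobs); Least covered: J2 (0 workers)

Worker degrees (jobs they can do): W1:1, W2:2, W3:2
Job degrees (workers who can do it): J1:2, J2:0, J3:2, J4:1

Maximum worker degree is 2, achieved by: W2, W3
Minimum job degree is 0, achieved by: J2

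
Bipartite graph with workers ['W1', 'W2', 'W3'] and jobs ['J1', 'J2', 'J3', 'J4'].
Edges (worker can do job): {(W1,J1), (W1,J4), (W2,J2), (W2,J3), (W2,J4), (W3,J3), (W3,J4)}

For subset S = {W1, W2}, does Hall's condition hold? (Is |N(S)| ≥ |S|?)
Yes: |N(S)| = 4, |S| = 2

Subset S = {W1, W2}
Neighbors N(S) = {J1, J2, J3, J4}

|N(S)| = 4, |S| = 2
Hall's condition: |N(S)| ≥ |S| is satisfied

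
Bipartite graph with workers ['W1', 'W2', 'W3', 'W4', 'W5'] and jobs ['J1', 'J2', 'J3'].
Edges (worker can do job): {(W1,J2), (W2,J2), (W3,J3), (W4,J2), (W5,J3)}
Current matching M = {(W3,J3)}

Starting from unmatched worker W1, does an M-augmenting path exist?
Yes: W1 → J2

An M-augmenting path alternates non-matching / matching edges, starting and ending at unmatched vertices.
Path: W1 → J2
(J2 is unmatched in M, so the path is augmenting.)
Flipping edges along this path would increase |M| from 1 to 2.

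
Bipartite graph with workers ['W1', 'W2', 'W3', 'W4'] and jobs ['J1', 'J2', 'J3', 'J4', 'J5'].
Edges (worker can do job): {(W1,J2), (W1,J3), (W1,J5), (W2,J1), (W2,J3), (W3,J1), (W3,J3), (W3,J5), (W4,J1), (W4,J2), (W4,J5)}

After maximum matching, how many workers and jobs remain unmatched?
Unmatched: 0 workers, 1 jobs

Maximum matching size: 4
Workers: 4 total, 4 matched, 0 unmatched
Jobs: 5 total, 4 matched, 1 unmatched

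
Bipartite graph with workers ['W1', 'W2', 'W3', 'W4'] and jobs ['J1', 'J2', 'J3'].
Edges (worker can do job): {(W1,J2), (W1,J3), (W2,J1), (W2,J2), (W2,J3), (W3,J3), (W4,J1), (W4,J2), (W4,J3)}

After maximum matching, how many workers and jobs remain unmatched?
Unmatched: 1 workers, 0 jobs

Maximum matching size: 3
Workers: 4 total, 3 matched, 1 unmatched
Jobs: 3 total, 3 matched, 0 unmatched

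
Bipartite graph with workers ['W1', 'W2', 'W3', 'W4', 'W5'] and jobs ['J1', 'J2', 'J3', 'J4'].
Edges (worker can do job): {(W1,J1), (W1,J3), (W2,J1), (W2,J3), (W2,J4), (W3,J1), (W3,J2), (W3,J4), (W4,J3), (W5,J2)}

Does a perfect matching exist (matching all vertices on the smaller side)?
Yes, perfect matching exists (size 4)

Perfect matching: {(W1,J1), (W2,J4), (W3,J2), (W4,J3)}
All 4 vertices on the smaller side are matched.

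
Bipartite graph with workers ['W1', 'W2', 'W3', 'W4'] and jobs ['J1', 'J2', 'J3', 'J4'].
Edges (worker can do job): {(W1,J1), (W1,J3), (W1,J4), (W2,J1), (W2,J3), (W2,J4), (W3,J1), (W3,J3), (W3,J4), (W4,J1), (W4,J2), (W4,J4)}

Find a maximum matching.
Matching: {(W1,J1), (W2,J3), (W3,J4), (W4,J2)}

Maximum matching (size 4):
  W1 → J1
  W2 → J3
  W3 → J4
  W4 → J2

Each worker is assigned to at most one job, and each job to at most one worker.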